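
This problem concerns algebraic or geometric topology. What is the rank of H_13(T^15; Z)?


By the Kunneth formula, b_k(T^n) = C(n,k).
b_13(T^15) = C(15,13).
C(15,13) = 15!/(13!*2!) = 105

105


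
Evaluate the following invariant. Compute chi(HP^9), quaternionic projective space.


HP^9 has one cell in each dimension 0, 4, ..., 4*9 (9+1 cells, all even-dim).
chi = 9 + 1 = 10

10


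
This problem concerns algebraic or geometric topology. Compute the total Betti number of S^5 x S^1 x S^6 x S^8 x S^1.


Total Betti number is multiplicative under products.
Each S^d (d>=1) has total Betti number 2.
There are 5 sphere factors.
Total = 2^5 = 32

32


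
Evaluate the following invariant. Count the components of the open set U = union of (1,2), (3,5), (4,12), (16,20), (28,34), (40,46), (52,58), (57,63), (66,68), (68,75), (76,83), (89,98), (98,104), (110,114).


Sort and merge overlapping open intervals.
Merged: (1,2), (3,12), (16,20), (28,34), (40,46), (52,63), (66,68), (68,75), (76,83), (89,98), (98,104), (110,114).
Number of components = 12

12


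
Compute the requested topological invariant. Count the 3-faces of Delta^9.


Delta^9 has 9+1 vertices. A 3-face is a choice of 3+1 vertices.
f_3 = C(9+1, 3+1) = C(10,4) = 210

210


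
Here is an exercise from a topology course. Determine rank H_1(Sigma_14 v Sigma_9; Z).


For a wedge: H_1(A v B) = H_1(A) + H_1(B).
b_1(Sigma_14) = 28, b_1(Sigma_9) = 18.
b_1 = 28 + 18 = 46

46


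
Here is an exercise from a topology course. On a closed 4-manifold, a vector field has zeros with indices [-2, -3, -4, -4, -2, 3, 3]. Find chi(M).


Poincare-Hopf: chi(M) = sum of indices of zeros.
chi = (-2) + (-3) + (-4) + (-4) + (-2) + (3) + (3) = -9

-9


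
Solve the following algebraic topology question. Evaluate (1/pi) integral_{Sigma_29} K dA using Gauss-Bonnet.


Gauss-Bonnet: integral K dA = 2*pi*chi(M).
chi(Sigma_29) = 2 - 2*29 = -56.
(integral K dA)/pi = 2*chi = 2*(-56) = -112

-112


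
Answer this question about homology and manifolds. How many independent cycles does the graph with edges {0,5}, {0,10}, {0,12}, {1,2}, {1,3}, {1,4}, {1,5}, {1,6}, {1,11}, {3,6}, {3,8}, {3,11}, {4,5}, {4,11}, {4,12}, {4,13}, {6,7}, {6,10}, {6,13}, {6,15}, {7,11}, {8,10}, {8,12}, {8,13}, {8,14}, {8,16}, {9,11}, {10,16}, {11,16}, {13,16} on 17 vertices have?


b_1 = E - V + (number of components).
E = 30, V = 17, components = 1.
b_1 = 30 - 17 + 1 = 14

14


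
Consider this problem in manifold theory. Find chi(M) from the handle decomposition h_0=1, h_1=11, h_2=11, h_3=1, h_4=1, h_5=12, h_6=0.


Handles of index k contribute (-1)^k to chi (same as CW cells).
chi = (1) + (-11) + (11) + (-1) + (1) + (-12) + (0) = -11

-11


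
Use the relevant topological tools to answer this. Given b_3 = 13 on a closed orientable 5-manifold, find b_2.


Poincare duality for closed orientable n-manifolds: b_k = b_{n-k}.
Here n = 5, so b_2 = b_3 = 13

13


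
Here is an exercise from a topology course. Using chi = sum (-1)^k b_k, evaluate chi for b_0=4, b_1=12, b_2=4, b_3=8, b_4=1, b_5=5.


chi = sum_k (-1)^k b_k.
= (4) + (-12) + (4) + (-8) + (1) + (-5)
= -16

-16


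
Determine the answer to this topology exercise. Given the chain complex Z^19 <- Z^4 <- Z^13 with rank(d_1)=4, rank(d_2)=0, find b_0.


rank H_k = rank(ker d_k) - rank(im d_{k+1}).
rank(ker d_0) = rank(C_0) - rank(d_0) = 19 - 0 = 19.
rank(im d_{0+1}) = 4.
rank H_0 = 19 - 4 = 15

15


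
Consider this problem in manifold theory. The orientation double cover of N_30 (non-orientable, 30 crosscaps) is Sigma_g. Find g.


chi(N_30) = 2 - 30 = -28.
Double cover: chi(Sigma_g) = 2 * chi(N_30) = 2*(-28) = -56.
2 - 2g = -56, so g = (2 - (-56))/2 = 58/2 = 29

29


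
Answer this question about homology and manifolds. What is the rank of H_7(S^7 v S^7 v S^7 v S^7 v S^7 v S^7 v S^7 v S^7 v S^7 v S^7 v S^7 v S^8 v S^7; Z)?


For a wedge of spheres, H_k (k>0) is free on one generator per sphere of dimension k.
Spheres of dimension 7: count = 12.
b_7 = 12

12


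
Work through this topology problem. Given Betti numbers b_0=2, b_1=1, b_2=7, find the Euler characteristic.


chi = sum_k (-1)^k b_k.
= (2) + (-1) + (7)
= 8

8


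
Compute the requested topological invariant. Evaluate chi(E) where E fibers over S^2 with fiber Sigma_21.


chi(S^2) = 2 (n even), chi(Sigma_21) = 2 - 2*21 = -40.
chi(E) = 2 * (-40) = -80

-80


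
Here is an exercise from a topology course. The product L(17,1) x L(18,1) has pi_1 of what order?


pi_1(X x Y) = pi_1(X) x pi_1(Y).
pi_1(L(17,1)) = Z/17, pi_1(L(18,1)) = Z/18.
|Z/17 x Z/18| = 17 * 18 = 306

306


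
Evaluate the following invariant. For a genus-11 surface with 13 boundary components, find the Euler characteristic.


For a compact orientable surface with genus g and b boundary components: chi = 2 - 2g - b.
chi = 2 - 2*11 - 13 = 2 - 22 - 13 = -33

-33


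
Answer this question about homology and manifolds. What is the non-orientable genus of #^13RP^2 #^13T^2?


Since a >= 1, the sum is non-orientable; each T^2 can be replaced by RP^2 # RP^2 (since T^2#RP^2 = 3RP^2).
Total crosscaps k = 13 + 2*13 = 39.
Check via chi: chi = 13*1 + 13*0 - (13+13-1)*2 = -37 = 2 - k = -37. Consistent.

39


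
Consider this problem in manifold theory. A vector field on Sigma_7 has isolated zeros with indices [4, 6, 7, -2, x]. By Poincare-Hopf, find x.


Poincare-Hopf: sum of indices = chi(M).
chi(Sigma_7) = 2 - 2*7 = -12.
Sum of known indices = 15.
x = chi - (sum known) = -12 - (15) = -27

-27


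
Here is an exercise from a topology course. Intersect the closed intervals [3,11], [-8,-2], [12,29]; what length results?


Intersection = [max(a_i), min(b_i)] = [12, -2].
Since 12 > -2, the intersection is empty.
Length = 0

0


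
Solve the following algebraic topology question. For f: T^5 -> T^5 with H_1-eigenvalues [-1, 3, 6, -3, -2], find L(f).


For a torus self-map: L(f) = det(I - A) where A acts on H_1.
L(f) = (1--1) * (1-3) * (1-6) * (1--3) * (1--2) = 2 * -2 * -5 * 4 * 3 = 240

240


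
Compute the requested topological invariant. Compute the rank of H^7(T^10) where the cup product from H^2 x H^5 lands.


Cup product: H^p x H^q -> H^{p+q}; here p+q = 2+5 = 7.
rank H^k(T^n) = C(n,k).
C(10,7) = 120

120


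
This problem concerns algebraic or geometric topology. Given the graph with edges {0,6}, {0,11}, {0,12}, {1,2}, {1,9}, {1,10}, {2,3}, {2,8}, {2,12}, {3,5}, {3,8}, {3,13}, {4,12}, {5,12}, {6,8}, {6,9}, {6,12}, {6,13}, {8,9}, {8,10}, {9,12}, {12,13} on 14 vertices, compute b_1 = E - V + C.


b_1 = E - V + (number of components).
E = 22, V = 14, components = 2.
b_1 = 22 - 14 + 2 = 10

10


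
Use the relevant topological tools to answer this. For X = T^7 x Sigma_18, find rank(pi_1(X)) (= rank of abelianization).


pi_1(A x B) = pi_1(A) x pi_1(B); rank of abelianization = b_1.
b_1(T^7) = 7, b_1(Sigma_18) = 2*18 = 36.
b_1(product) = 7 + 36 = 43

43


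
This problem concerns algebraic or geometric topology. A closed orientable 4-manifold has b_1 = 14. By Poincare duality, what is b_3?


Poincare duality for closed orientable n-manifolds: b_k = b_{n-k}.
Here n = 4, so b_3 = b_1 = 14

14


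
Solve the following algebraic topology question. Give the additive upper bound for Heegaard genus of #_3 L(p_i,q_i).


Heegaard genus satisfies g(A#B) <= g(A) + g(B).
Each lens space has g = 1.
Upper bound: 3 * 1 = 3

3


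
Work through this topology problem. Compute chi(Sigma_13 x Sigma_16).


chi(Sigma_13) = 2 - 2*13 = -24
chi(Sigma_16) = 2 - 2*16 = -30
chi(product) = (-24) * (-30) = 720

720


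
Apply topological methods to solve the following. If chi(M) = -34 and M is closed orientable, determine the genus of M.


chi = 2 - 2g for closed orientable surfaces.
-34 = 2 - 2g
2g = 2 - (-34) = 36
g = 18

18


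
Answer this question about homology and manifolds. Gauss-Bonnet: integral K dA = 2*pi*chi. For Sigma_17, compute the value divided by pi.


Gauss-Bonnet: integral K dA = 2*pi*chi(M).
chi(Sigma_17) = 2 - 2*17 = -32.
(integral K dA)/pi = 2*chi = 2*(-32) = -64

-64


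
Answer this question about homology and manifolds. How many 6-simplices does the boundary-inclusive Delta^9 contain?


Delta^9 has 9+1 vertices. A 6-face is a choice of 6+1 vertices.
f_6 = C(9+1, 6+1) = C(10,7) = 120

120


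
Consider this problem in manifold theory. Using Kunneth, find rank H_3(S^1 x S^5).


Each S^d has Poincare polynomial 1 + t^d.
The product S^1 x S^5 has Poincare polynomial prod(1+t^d_i).
Expanding: b_0=1, b_1=1, b_5=1, b_6=1.
b_3 = 0

0


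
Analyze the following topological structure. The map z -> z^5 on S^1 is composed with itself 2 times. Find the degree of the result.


deg(f) = 5. Degree is multiplicative: deg(f^2) = (deg f)^2.
deg(f^2) = (5)^2 = 25

25


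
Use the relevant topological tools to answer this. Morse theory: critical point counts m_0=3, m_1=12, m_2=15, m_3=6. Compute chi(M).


Morse theory: chi(M) = sum_k (-1)^k m_k where m_k = #(index-k critical points).
= (3) + (-12) + (15) + (-6) = 0

0


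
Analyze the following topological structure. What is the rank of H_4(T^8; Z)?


By the Kunneth formula, b_k(T^n) = C(n,k).
b_4(T^8) = C(8,4).
C(8,4) = 8!/(4!*4!) = 70

70


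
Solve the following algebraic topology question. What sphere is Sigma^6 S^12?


Each suspension raises dimension by 1: Sigma S^n = S^{n+1}.
Sigma^6 S^12 = S^{12+6} = S^18

18


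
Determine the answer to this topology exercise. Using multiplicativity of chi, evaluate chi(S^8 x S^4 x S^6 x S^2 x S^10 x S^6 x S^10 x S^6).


chi is multiplicative: chi(X x Y) = chi(X) chi(Y).
Each even-dim sphere has chi = 2. There are 8 factors.
chi = 2^8 = 256

256


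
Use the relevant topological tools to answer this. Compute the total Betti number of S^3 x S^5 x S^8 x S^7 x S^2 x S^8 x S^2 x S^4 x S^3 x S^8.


Total Betti number is multiplicative under products.
Each S^d (d>=1) has total Betti number 2.
There are 10 sphere factors.
Total = 2^10 = 1024

1024


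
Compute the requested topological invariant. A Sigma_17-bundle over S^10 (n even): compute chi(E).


chi(S^10) = 2 (n even), chi(Sigma_17) = 2 - 2*17 = -32.
chi(E) = 2 * (-32) = -64

-64


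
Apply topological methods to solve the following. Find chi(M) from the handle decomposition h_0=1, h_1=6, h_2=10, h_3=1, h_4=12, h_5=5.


Handles of index k contribute (-1)^k to chi (same as CW cells).
chi = (1) + (-6) + (10) + (-1) + (12) + (-5) = 11

11


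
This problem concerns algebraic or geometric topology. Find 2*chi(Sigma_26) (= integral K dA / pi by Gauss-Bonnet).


Gauss-Bonnet: integral K dA = 2*pi*chi(M).
chi(Sigma_26) = 2 - 2*26 = -50.
(integral K dA)/pi = 2*chi = 2*(-50) = -100

-100


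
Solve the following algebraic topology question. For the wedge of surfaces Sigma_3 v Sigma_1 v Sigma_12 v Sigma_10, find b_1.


For a wedge X v Y: reduced H_k(X v Y) = H_k(X) + H_k(Y).
Each Sigma_g contributes b_1 = 2g.
b_1 = 6 + 2 + 24 + 20 = 52

52


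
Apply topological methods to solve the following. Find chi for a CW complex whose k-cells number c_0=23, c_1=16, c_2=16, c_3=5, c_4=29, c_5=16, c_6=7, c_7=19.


chi = sum_k (-1)^k c_k.
= (-1)^0*23 + (-1)^1*16 + (-1)^2*16 + (-1)^3*5 + (-1)^4*29 + (-1)^5*16 + (-1)^6*7 + (-1)^7*19
= (23) + (-16) + (16) + (-5) + (29) + (-16) + (7) + (-19)
= 19

19


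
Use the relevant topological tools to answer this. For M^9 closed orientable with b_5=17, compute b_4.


Poincare duality for closed orientable n-manifolds: b_k = b_{n-k}.
Here n = 9, so b_4 = b_5 = 17

17


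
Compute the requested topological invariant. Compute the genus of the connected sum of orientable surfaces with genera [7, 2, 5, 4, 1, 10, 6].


Genus is additive under connected sum of orientable surfaces.
g = 7 + 2 + 5 + 4 + 1 + 10 + 6 = 35

35


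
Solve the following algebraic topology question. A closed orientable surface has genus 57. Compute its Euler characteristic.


For a closed orientable surface of genus g: chi = 2 - 2g.
Here g = 57.
chi = 2 - 2*57 = 2 - 114 = -112

-112


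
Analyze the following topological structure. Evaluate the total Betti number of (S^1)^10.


b_k(T^10) = C(10,k), so the sum over k is sum_k C(10,k) = 2^10.
Total = 2^10 = 1024

1024


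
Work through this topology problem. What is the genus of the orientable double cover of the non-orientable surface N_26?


chi(N_26) = 2 - 26 = -24.
Double cover: chi(Sigma_g) = 2 * chi(N_26) = 2*(-24) = -48.
2 - 2g = -48, so g = (2 - (-48))/2 = 50/2 = 25

25


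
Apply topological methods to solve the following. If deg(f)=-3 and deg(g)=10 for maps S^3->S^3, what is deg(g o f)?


Degree is multiplicative under composition: deg(g o f) = deg(g) * deg(f).
= 10 * -3 = -30

-30


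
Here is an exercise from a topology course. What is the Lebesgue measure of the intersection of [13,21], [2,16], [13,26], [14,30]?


Intersection = [max(a_i), min(b_i)] = [14, 16].
Length = 16 - 14 = 2

2


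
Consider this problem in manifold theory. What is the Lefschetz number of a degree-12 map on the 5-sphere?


On S^5: L(f) = tr(f_0*) + (-1)^5 tr(f_5*) = 1 + (-1)^5 * deg(f).
L(f) = 1 + (-1)^5 * 12 = 1 + -12 = -11

-11


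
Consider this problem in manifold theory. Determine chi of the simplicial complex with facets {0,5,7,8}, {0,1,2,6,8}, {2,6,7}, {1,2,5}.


Enumerate all faces; f-vector: f_0=7, f_1=19, f_2=16, f_3=6, f_4=1.
chi = sum (-1)^k f_k = -1

-1


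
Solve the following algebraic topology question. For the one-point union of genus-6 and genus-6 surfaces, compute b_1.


For a wedge: H_1(A v B) = H_1(A) + H_1(B).
b_1(Sigma_6) = 12, b_1(Sigma_6) = 12.
b_1 = 12 + 12 = 24

24


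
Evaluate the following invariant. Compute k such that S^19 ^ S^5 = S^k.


S^m ^ S^n = S^{m+n}.
k = 19 + 5 = 24

24


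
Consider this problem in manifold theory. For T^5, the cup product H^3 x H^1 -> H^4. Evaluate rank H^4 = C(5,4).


Cup product: H^p x H^q -> H^{p+q}; here p+q = 3+1 = 4.
rank H^k(T^n) = C(n,k).
C(5,4) = 5

5


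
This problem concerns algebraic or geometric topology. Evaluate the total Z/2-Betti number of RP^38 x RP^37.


dim H^*(RP^n; Z/2) = n+1 (one Z/2 in each degree 0..n).
Total Betti number is multiplicative.
Total = (38+1) * (37+1) = 39 * 38 = 1482

1482


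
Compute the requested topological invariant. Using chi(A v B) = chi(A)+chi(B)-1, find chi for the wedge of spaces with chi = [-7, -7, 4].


chi(A v B) = chi(A) + chi(B) - 1 (one point identified).
For 3 spaces: chi = (sum chi_i) - (3 - 1).
sum = -10; chi = -10 - 2 = -12

-12


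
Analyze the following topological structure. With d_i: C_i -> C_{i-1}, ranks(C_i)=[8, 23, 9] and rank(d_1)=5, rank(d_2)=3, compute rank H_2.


rank H_k = rank(ker d_k) - rank(im d_{k+1}).
rank(ker d_2) = rank(C_2) - rank(d_2) = 9 - 3 = 6.
rank(im d_{2+1}) = 0.
rank H_2 = 6 - 0 = 6

6


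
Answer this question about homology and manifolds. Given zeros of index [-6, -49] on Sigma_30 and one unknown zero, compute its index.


Poincare-Hopf: sum of indices = chi(M).
chi(Sigma_30) = 2 - 2*30 = -58.
Sum of known indices = -55.
x = chi - (sum known) = -58 - (-55) = -3

-3


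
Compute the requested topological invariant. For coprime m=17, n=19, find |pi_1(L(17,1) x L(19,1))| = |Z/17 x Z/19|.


pi_1(X x Y) = pi_1(X) x pi_1(Y).
pi_1(L(17,1)) = Z/17, pi_1(L(19,1)) = Z/19.
|Z/17 x Z/19| = 17 * 19 = 323

323


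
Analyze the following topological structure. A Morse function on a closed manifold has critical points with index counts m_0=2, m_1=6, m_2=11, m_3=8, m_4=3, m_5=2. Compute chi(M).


Morse theory: chi(M) = sum_k (-1)^k m_k where m_k = #(index-k critical points).
= (2) + (-6) + (11) + (-8) + (3) + (-2) = 0

0


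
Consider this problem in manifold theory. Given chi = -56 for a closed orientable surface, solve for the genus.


chi = 2 - 2g for closed orientable surfaces.
-56 = 2 - 2g
2g = 2 - (-56) = 58
g = 29

29


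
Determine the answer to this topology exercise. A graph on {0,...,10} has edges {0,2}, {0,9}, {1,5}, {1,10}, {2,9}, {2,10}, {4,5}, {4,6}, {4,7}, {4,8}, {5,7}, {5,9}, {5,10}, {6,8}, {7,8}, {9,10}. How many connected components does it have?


Run DFS/union-find over 11 vertices.
V = 11, E = 16.
Number of components = 2

2


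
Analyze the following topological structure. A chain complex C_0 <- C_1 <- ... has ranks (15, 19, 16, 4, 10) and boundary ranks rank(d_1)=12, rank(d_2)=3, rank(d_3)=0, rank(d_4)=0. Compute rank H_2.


rank H_k = rank(ker d_k) - rank(im d_{k+1}).
rank(ker d_2) = rank(C_2) - rank(d_2) = 16 - 3 = 13.
rank(im d_{2+1}) = 0.
rank H_2 = 13 - 0 = 13

13


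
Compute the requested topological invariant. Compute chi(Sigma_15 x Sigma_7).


chi(Sigma_15) = 2 - 2*15 = -28
chi(Sigma_7) = 2 - 2*7 = -12
chi(product) = (-28) * (-12) = 336

336


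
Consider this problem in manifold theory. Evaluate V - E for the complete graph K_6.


K_6: V = 6, E = C(6,2) = 15.
chi = V - E = 6 - 15 = -9

-9


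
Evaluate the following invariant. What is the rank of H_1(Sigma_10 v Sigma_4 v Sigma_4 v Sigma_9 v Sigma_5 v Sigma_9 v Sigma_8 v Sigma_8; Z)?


For a wedge X v Y: reduced H_k(X v Y) = H_k(X) + H_k(Y).
Each Sigma_g contributes b_1 = 2g.
b_1 = 20 + 8 + 8 + 18 + 10 + 18 + 16 + 16 = 114

114


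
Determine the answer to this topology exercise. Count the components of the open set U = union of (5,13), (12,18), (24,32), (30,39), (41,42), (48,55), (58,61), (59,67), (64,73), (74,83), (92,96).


Sort and merge overlapping open intervals.
Merged: (5,18), (24,39), (41,42), (48,55), (58,73), (74,83), (92,96).
Number of components = 7

7


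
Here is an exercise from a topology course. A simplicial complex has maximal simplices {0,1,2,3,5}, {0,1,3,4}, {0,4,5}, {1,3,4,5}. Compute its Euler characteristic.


Enumerate all faces; f-vector: f_0=6, f_1=14, f_2=16, f_3=7, f_4=1.
chi = sum (-1)^k f_k = 2

2


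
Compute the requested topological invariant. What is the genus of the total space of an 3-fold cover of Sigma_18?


For an n-sheeted cover: chi(E) = n * chi(B).
chi(Sigma_18) = 2 - 2*18 = -34.
chi(E) = 3 * (-34) = -102.
genus(E) = (2 - chi(E))/2 = (2 - (-102))/2 = 104/2 = 52

52


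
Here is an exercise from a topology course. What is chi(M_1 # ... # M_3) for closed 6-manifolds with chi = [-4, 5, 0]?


For n-manifolds: chi(A#B) = chi(A) + chi(B) - chi(S^6).
chi(S^6) = 1 + (-1)^6 = 2.
chi(#) = (sum chi_i) - (3-1)*chi(S^6) = 1 - 2*2 = -3

-3


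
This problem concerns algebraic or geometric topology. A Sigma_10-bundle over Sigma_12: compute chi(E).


For a fiber bundle F -> E -> B (with CW structure): chi(E) = chi(B) * chi(F).
chi(Sigma_12) = -22, chi(Sigma_10) = -18.
chi(E) = (-22) * (-18) = 396

396


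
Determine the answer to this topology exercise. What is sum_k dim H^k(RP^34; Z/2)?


H^k(RP^34; Z/2) = Z/2 for each 0 <= k <= 34.
Total dimension = 34 + 1 = 35

35


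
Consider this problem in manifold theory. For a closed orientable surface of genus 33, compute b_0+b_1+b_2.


For Sigma_33: b_0 = 1, b_1 = 2g = 66, b_2 = 1.
Total = 1 + 66 + 1 = 68

68


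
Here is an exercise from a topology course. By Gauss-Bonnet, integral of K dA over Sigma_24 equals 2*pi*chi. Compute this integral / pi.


Gauss-Bonnet: integral K dA = 2*pi*chi(M).
chi(Sigma_24) = 2 - 2*24 = -46.
(integral K dA)/pi = 2*chi = 2*(-46) = -92

-92


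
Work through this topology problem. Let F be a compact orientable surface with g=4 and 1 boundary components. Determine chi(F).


For a compact orientable surface with genus g and b boundary components: chi = 2 - 2g - b.
chi = 2 - 2*4 - 1 = 2 - 8 - 1 = -7

-7


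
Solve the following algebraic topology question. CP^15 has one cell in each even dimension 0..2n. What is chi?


CP^15 has one cell in each even dimension 0, 2, ..., 2*15 (15+1 cells total).
All cells are even-dimensional, so chi = number of cells.
chi = 15 + 1 = 16

16


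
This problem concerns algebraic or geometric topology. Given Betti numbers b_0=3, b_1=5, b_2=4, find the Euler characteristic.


chi = sum_k (-1)^k b_k.
= (3) + (-5) + (4)
= 2

2


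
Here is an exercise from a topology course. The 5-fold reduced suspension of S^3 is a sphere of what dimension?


Each suspension raises dimension by 1: Sigma S^n = S^{n+1}.
Sigma^5 S^3 = S^{3+5} = S^8

8


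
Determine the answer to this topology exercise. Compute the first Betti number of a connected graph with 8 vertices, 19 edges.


For a connected graph: rank(pi_1) = b_1 = E - V + 1 = 1 - chi.
chi = V - E = 8 - 19 = -11.
rank = 1 - (-11) = 19 - 8 + 1 = 12

12


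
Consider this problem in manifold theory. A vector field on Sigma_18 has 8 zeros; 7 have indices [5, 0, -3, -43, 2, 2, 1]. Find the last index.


Poincare-Hopf: sum of indices = chi(M).
chi(Sigma_18) = 2 - 2*18 = -34.
Sum of known indices = -36.
x = chi - (sum known) = -34 - (-36) = 2

2


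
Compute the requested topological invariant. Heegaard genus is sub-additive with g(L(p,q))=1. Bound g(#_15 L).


Heegaard genus satisfies g(A#B) <= g(A) + g(B).
Each lens space has g = 1.
Upper bound: 15 * 1 = 15

15


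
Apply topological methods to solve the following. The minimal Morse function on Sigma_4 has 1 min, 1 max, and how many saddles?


A perfect Morse function has m_k = b_k.
For Sigma_4: b_0=1, b_1=2g=8, b_2=1.
Saddles m_1 = 2g = 8

8


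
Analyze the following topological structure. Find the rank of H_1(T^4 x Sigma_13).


pi_1(A x B) = pi_1(A) x pi_1(B); rank of abelianization = b_1.
b_1(T^4) = 4, b_1(Sigma_13) = 2*13 = 26.
b_1(product) = 4 + 26 = 30

30


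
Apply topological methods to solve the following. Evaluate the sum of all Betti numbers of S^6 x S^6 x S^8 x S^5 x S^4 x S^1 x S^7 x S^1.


Total Betti number is multiplicative under products.
Each S^d (d>=1) has total Betti number 2.
There are 8 sphere factors.
Total = 2^8 = 256

256


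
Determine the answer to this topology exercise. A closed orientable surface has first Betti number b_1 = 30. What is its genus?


For a closed orientable surface: b_1 = 2g.
30 = 2g
g = 30 / 2 = 15

15


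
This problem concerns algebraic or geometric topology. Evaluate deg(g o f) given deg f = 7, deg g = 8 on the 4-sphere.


Degree is multiplicative under composition: deg(g o f) = deg(g) * deg(f).
= 8 * 7 = 56

56


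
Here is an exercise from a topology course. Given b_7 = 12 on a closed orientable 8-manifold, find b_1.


Poincare duality for closed orientable n-manifolds: b_k = b_{n-k}.
Here n = 8, so b_1 = b_7 = 12

12


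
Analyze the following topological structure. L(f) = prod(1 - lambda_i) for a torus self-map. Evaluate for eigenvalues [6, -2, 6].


For a torus self-map: L(f) = det(I - A) where A acts on H_1.
L(f) = (1-6) * (1--2) * (1-6) = -5 * 3 * -5 = 75

75


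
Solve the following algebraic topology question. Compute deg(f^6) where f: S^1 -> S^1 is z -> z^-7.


deg(f) = -7. Degree is multiplicative: deg(f^6) = (deg f)^6.
deg(f^6) = (-7)^6 = 117649

117649


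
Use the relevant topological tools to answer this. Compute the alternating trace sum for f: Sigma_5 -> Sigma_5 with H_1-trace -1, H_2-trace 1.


L(f) = tr(f_0*) - tr(f_1*) + tr(f_2*).
= 1 - (-1) + (1)
= 3

3


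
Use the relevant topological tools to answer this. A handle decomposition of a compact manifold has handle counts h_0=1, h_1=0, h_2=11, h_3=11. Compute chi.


Handles of index k contribute (-1)^k to chi (same as CW cells).
chi = (1) + (0) + (11) + (-11) = 1

1


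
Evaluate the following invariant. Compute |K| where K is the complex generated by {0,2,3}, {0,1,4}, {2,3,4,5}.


Each maximal simplex on m vertices has 2^m - 1 nonempty faces.
Take the union (dedupe shared faces).
Total distinct faces = 24

24


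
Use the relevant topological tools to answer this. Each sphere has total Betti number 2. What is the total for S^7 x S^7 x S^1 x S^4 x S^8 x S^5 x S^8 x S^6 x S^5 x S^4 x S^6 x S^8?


Total Betti number is multiplicative under products.
Each S^d (d>=1) has total Betti number 2.
There are 12 sphere factors.
Total = 2^12 = 4096

4096


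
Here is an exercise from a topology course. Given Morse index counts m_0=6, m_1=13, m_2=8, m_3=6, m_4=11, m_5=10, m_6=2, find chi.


Morse theory: chi(M) = sum_k (-1)^k m_k where m_k = #(index-k critical points).
= (6) + (-13) + (8) + (-6) + (11) + (-10) + (2) = -2

-2


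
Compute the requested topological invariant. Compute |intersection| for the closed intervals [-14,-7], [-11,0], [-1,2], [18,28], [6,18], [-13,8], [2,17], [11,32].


Intersection = [max(a_i), min(b_i)] = [18, -7].
Since 18 > -7, the intersection is empty.
Length = 0

0


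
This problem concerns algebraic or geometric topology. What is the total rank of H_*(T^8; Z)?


b_k(T^8) = C(8,k), so the sum over k is sum_k C(8,k) = 2^8.
Total = 2^8 = 256

256


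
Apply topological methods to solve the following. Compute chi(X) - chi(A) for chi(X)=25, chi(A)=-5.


Relative Euler characteristic: chi(X, A) = chi(X) - chi(A).
= 25 - (-5) = 30

30


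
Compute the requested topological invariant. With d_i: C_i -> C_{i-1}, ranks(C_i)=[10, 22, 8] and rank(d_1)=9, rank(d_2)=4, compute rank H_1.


rank H_k = rank(ker d_k) - rank(im d_{k+1}).
rank(ker d_1) = rank(C_1) - rank(d_1) = 22 - 9 = 13.
rank(im d_{1+1}) = 4.
rank H_1 = 13 - 4 = 9

9


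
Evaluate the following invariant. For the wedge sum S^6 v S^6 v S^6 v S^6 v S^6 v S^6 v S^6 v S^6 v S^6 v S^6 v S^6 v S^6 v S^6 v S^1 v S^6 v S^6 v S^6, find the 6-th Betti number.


For a wedge of spheres, H_k (k>0) is free on one generator per sphere of dimension k.
Spheres of dimension 6: count = 16.
b_6 = 16

16


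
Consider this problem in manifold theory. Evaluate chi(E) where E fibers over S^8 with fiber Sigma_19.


chi(S^8) = 2 (n even), chi(Sigma_19) = 2 - 2*19 = -36.
chi(E) = 2 * (-36) = -72

-72


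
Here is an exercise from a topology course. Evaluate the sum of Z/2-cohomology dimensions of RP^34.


H^k(RP^34; Z/2) = Z/2 for each 0 <= k <= 34.
Total dimension = 34 + 1 = 35

35


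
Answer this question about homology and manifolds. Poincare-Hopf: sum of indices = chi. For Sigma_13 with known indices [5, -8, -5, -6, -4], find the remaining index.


Poincare-Hopf: sum of indices = chi(M).
chi(Sigma_13) = 2 - 2*13 = -24.
Sum of known indices = -18.
x = chi - (sum known) = -24 - (-18) = -6

-6


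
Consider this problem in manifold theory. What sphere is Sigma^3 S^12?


Each suspension raises dimension by 1: Sigma S^n = S^{n+1}.
Sigma^3 S^12 = S^{12+3} = S^15

15


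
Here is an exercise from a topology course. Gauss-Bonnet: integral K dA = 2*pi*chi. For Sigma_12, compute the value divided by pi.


Gauss-Bonnet: integral K dA = 2*pi*chi(M).
chi(Sigma_12) = 2 - 2*12 = -22.
(integral K dA)/pi = 2*chi = 2*(-22) = -44

-44


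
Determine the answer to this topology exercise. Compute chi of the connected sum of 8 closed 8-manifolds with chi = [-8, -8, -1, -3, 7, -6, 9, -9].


For n-manifolds: chi(A#B) = chi(A) + chi(B) - chi(S^8).
chi(S^8) = 1 + (-1)^8 = 2.
chi(#) = (sum chi_i) - (8-1)*chi(S^8) = -19 - 7*2 = -33

-33


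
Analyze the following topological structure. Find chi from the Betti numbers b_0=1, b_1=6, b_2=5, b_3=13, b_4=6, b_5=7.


chi = sum_k (-1)^k b_k.
= (1) + (-6) + (5) + (-13) + (6) + (-7)
= -14

-14


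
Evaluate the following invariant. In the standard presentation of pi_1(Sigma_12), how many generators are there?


Standard presentation: pi_1(Sigma_g) = <a_1,b_1,...,a_g,b_g | [a_1,b_1]...[a_g,b_g] = 1>.
Number of generators = 2g = 2*12 = 24

24


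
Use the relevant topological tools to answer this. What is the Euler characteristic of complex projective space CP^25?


CP^25 has one cell in each even dimension 0, 2, ..., 2*25 (25+1 cells total).
All cells are even-dimensional, so chi = number of cells.
chi = 25 + 1 = 26

26


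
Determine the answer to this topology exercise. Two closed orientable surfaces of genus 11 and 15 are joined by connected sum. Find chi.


chi(Sigma_11) = 2 - 2*11 = -20
chi(Sigma_15) = 2 - 2*15 = -28
For surfaces: chi(A#B) = chi(A) + chi(B) - 2.
chi = -20 + -28 - 2 = -50

-50


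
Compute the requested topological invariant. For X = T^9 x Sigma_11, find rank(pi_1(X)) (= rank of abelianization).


pi_1(A x B) = pi_1(A) x pi_1(B); rank of abelianization = b_1.
b_1(T^9) = 9, b_1(Sigma_11) = 2*11 = 22.
b_1(product) = 9 + 22 = 31

31


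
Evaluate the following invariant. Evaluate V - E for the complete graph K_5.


K_5: V = 5, E = C(5,2) = 10.
chi = V - E = 5 - 10 = -5

-5


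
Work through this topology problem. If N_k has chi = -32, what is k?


chi = 2 - k for closed non-orientable surfaces with k crosscaps.
-32 = 2 - k
k = 2 - (-32) = 34

34


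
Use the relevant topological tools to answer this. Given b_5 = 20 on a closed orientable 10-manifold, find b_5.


Poincare duality for closed orientable n-manifolds: b_k = b_{n-k}.
Here n = 10, so b_5 = b_5 = 20

20


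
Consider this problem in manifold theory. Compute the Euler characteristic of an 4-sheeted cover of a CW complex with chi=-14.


For a finite covering: chi(E) = (number of sheets) * chi(B).
chi(E) = 4 * (-14) = -56

-56


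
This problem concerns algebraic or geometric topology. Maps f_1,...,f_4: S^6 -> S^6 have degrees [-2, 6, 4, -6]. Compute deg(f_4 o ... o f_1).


Degree is multiplicative: deg(composition) = product of degrees.
= (-2) * (6) * (4) * (-6) = 288

288


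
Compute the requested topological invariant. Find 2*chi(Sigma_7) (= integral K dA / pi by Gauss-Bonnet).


Gauss-Bonnet: integral K dA = 2*pi*chi(M).
chi(Sigma_7) = 2 - 2*7 = -12.
(integral K dA)/pi = 2*chi = 2*(-12) = -24

-24


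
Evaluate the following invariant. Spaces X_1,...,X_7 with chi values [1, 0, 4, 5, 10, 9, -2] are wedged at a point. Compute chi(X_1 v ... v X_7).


chi(A v B) = chi(A) + chi(B) - 1 (one point identified).
For 7 spaces: chi = (sum chi_i) - (7 - 1).
sum = 27; chi = 27 - 6 = 21

21


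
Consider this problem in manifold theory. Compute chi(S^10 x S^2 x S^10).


chi is multiplicative: chi(X x Y) = chi(X) chi(Y).
Each even-dim sphere has chi = 2. There are 3 factors.
chi = 2^3 = 8

8


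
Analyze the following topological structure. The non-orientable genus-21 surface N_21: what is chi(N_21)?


For a non-orientable closed surface with k crosscaps: chi = 2 - k.
Here k = 21.
chi = 2 - 21 = -19

-19


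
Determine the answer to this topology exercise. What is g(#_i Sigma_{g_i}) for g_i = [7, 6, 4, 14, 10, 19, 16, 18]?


Genus is additive under connected sum of orientable surfaces.
g = 7 + 6 + 4 + 14 + 10 + 19 + 16 + 18 = 94

94


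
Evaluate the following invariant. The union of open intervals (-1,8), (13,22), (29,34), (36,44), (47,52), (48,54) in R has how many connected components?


Sort and merge overlapping open intervals.
Merged: (-1,8), (13,22), (29,34), (36,44), (47,54).
Number of components = 5

5


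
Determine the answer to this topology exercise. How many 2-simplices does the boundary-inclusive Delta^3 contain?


Delta^3 has 3+1 vertices. A 2-face is a choice of 2+1 vertices.
f_2 = C(3+1, 2+1) = C(4,3) = 4

4


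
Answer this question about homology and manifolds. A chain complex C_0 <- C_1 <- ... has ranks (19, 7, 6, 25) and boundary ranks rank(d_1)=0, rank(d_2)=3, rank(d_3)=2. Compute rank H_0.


rank H_k = rank(ker d_k) - rank(im d_{k+1}).
rank(ker d_0) = rank(C_0) - rank(d_0) = 19 - 0 = 19.
rank(im d_{0+1}) = 0.
rank H_0 = 19 - 0 = 19

19


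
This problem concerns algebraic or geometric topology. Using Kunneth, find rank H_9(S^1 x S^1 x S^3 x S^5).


Each S^d has Poincare polynomial 1 + t^d.
The product S^1 x S^1 x S^3 x S^5 has Poincare polynomial prod(1+t^d_i).
Expanding: b_0=1, b_1=2, b_2=1, b_3=1, b_4=2, b_5=2, b_6=2, b_7=1, b_8=1, b_9=2, b_10=1.
b_9 = 2

2


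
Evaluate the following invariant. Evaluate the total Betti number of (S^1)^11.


b_k(T^11) = C(11,k), so the sum over k is sum_k C(11,k) = 2^11.
Total = 2^11 = 2048

2048


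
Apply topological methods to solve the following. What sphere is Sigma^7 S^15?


Each suspension raises dimension by 1: Sigma S^n = S^{n+1}.
Sigma^7 S^15 = S^{15+7} = S^22

22


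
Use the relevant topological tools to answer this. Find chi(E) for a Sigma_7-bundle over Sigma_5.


For a fiber bundle F -> E -> B (with CW structure): chi(E) = chi(B) * chi(F).
chi(Sigma_5) = -8, chi(Sigma_7) = -12.
chi(E) = (-8) * (-12) = 96

96


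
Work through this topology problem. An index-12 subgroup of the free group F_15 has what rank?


Nielsen-Schreier: an index-n subgroup of F_r is free of rank 1 + n(r-1).
Equivalently: chi(cover) = n*chi(base); chi(vee_r S^1) = 1 - 15 = -14.
chi(E) = 12*(-14) = -168; rank = 1 - chi(E) = 1 - (-168) = 169.
rank = 1 + 12*(15-1) = 1 + 168 = 169

169


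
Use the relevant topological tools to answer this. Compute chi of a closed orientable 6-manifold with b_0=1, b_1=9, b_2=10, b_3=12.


By Poincare duality b_k = b_{6-k}, so full Betti numbers: b_0=1, b_1=9, b_2=10, b_3=12, b_4=10, b_5=9, b_6=1.
chi = sum (-1)^k b_k = -8

-8


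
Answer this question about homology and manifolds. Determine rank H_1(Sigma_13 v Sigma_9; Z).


For a wedge: H_1(A v B) = H_1(A) + H_1(B).
b_1(Sigma_13) = 26, b_1(Sigma_9) = 18.
b_1 = 26 + 18 = 44

44


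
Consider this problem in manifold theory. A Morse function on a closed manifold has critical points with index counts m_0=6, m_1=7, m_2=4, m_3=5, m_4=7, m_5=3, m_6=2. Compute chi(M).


Morse theory: chi(M) = sum_k (-1)^k m_k where m_k = #(index-k critical points).
= (6) + (-7) + (4) + (-5) + (7) + (-3) + (2) = 4

4


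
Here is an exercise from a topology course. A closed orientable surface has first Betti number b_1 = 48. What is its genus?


For a closed orientable surface: b_1 = 2g.
48 = 2g
g = 48 / 2 = 24

24


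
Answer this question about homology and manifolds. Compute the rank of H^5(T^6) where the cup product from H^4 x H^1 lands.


Cup product: H^p x H^q -> H^{p+q}; here p+q = 4+1 = 5.
rank H^k(T^n) = C(n,k).
C(6,5) = 6

6


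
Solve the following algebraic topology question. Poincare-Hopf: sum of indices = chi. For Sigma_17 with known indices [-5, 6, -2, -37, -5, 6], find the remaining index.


Poincare-Hopf: sum of indices = chi(M).
chi(Sigma_17) = 2 - 2*17 = -32.
Sum of known indices = -37.
x = chi - (sum known) = -32 - (-37) = 5

5


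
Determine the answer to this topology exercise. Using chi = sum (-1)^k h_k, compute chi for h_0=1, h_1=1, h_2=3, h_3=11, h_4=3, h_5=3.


Handles of index k contribute (-1)^k to chi (same as CW cells).
chi = (1) + (-1) + (3) + (-11) + (3) + (-3) = -8

-8


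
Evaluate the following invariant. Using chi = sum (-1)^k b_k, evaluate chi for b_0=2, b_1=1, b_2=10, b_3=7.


chi = sum_k (-1)^k b_k.
= (2) + (-1) + (10) + (-7)
= 4

4


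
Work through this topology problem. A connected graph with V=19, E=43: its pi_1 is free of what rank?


For a connected graph: rank(pi_1) = b_1 = E - V + 1 = 1 - chi.
chi = V - E = 19 - 43 = -24.
rank = 1 - (-24) = 43 - 19 + 1 = 25

25


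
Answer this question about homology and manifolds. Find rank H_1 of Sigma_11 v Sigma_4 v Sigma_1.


For a wedge X v Y: reduced H_k(X v Y) = H_k(X) + H_k(Y).
Each Sigma_g contributes b_1 = 2g.
b_1 = 22 + 8 + 2 = 32

32


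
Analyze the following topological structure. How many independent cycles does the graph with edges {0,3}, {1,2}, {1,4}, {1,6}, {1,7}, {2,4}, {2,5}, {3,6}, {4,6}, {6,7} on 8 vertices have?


b_1 = E - V + (number of components).
E = 10, V = 8, components = 1.
b_1 = 10 - 8 + 1 = 3

3


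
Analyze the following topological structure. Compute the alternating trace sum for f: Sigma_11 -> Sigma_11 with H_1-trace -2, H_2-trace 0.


L(f) = tr(f_0*) - tr(f_1*) + tr(f_2*).
= 1 - (-2) + (0)
= 3

3


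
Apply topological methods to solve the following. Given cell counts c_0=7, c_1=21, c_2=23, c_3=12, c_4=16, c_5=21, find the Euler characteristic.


chi = sum_k (-1)^k c_k.
= (-1)^0*7 + (-1)^1*21 + (-1)^2*23 + (-1)^3*12 + (-1)^4*16 + (-1)^5*21
= (7) + (-21) + (23) + (-12) + (16) + (-21)
= -8

-8


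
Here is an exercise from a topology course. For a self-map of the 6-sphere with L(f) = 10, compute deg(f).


L(f) = 1 + (-1)^6 deg(f) on S^6.
10 = 1 + (-1)^6 * deg(f)
(-1)^6 * deg(f) = 9
deg(f) = 9

9


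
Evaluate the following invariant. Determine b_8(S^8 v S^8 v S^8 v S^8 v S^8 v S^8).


For a wedge of spheres, H_k (k>0) is free on one generator per sphere of dimension k.
Spheres of dimension 8: count = 6.
b_8 = 6

6


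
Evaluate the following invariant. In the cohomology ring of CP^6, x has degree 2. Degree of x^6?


|x| = 2 in H^*(CP^n).
|x^6| = 6 * |x| = 6 * 2 = 12

12


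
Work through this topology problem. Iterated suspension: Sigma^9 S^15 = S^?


Each suspension raises dimension by 1: Sigma S^n = S^{n+1}.
Sigma^9 S^15 = S^{15+9} = S^24

24


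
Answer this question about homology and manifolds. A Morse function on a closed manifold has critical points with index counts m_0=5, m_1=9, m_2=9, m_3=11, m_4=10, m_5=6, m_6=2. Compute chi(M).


Morse theory: chi(M) = sum_k (-1)^k m_k where m_k = #(index-k critical points).
= (5) + (-9) + (9) + (-11) + (10) + (-6) + (2) = 0

0


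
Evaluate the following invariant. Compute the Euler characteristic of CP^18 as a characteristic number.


For any closed oriented manifold, <e(TM),[M]> = chi(M).
chi(CP^18) = 18+1 = 19

19


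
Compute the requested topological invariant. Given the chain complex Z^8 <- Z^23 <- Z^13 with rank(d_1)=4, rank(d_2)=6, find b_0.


rank H_k = rank(ker d_k) - rank(im d_{k+1}).
rank(ker d_0) = rank(C_0) - rank(d_0) = 8 - 0 = 8.
rank(im d_{0+1}) = 4.
rank H_0 = 8 - 4 = 4

4


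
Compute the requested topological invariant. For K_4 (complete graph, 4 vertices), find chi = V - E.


K_4: V = 4, E = C(4,2) = 6.
chi = V - E = 4 - 6 = -2

-2


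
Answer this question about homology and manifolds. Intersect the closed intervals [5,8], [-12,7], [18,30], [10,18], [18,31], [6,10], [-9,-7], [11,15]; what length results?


Intersection = [max(a_i), min(b_i)] = [18, -7].
Since 18 > -7, the intersection is empty.
Length = 0

0


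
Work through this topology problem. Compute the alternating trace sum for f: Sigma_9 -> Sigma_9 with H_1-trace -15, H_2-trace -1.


L(f) = tr(f_0*) - tr(f_1*) + tr(f_2*).
= 1 - (-15) + (-1)
= 15

15


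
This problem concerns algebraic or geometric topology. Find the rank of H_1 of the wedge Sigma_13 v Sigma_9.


For a wedge: H_1(A v B) = H_1(A) + H_1(B).
b_1(Sigma_13) = 26, b_1(Sigma_9) = 18.
b_1 = 26 + 18 = 44

44


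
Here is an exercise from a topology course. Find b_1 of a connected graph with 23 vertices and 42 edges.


For a connected graph: rank(pi_1) = b_1 = E - V + 1 = 1 - chi.
chi = V - E = 23 - 42 = -19.
rank = 1 - (-19) = 42 - 23 + 1 = 20

20


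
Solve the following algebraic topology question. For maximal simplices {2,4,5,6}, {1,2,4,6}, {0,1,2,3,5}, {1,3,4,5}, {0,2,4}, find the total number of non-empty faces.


Each maximal simplex on m vertices has 2^m - 1 nonempty faces.
Take the union (dedupe shared faces).
Total distinct faces = 56

56


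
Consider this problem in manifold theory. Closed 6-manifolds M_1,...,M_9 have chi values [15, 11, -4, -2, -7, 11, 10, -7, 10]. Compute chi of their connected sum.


For n-manifolds: chi(A#B) = chi(A) + chi(B) - chi(S^6).
chi(S^6) = 1 + (-1)^6 = 2.
chi(#) = (sum chi_i) - (9-1)*chi(S^6) = 37 - 8*2 = 21

21


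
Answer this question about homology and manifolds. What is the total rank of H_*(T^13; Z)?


b_k(T^13) = C(13,k), so the sum over k is sum_k C(13,k) = 2^13.
Total = 2^13 = 8192

8192
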